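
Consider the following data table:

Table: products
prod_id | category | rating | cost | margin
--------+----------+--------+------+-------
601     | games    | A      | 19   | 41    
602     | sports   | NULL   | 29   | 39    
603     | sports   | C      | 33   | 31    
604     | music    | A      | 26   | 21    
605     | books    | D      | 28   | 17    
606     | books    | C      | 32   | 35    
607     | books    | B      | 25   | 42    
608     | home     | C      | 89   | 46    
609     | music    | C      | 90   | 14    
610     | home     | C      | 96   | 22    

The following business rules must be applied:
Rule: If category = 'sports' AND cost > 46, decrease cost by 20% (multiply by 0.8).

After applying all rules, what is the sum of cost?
467

Step 1: Find records where category = 'sports' AND cost > 46
Step 2: 0 records match, summing to 0
Step 3: After multiplier: 0 × 0.8 = 0.0
Step 4: Unaffected records sum: 467
Step 5: Final sum = 0.0 + 467 = 467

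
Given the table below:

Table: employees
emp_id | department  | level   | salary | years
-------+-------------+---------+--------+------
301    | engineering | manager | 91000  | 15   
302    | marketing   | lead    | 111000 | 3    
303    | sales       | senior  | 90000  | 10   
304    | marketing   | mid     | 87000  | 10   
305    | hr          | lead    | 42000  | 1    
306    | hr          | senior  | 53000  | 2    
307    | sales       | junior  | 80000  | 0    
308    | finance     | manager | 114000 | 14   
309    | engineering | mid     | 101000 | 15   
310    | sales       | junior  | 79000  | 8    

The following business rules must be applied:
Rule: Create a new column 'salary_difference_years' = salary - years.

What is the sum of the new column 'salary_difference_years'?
847922

Step 1: For each record, compute salary - years
Example calculations:
  91000 - 15 = 90985
  111000 - 3 = 110997
  90000 - 10 = 89990
  ...
Step 2: Sum all derived values
Step 3: Total = 847922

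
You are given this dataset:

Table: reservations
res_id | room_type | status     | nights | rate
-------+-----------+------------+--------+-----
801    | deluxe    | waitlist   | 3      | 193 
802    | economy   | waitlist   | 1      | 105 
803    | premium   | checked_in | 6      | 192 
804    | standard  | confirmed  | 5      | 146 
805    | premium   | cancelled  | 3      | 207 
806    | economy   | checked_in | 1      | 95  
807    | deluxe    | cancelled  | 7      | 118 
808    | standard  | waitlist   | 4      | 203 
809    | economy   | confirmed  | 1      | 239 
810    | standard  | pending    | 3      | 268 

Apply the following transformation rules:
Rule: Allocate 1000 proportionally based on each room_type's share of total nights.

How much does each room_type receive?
deluxe: 294.12, economy: 88.24, premium: 264.71, standard: 352.94

Step 1: Calculate total nights = 34
Step 2: Calculate each room_type's proportion:
  deluxe: 10/34 = 29.41% → 294.12
  economy: 3/34 = 8.82% → 88.24
  premium: 9/34 = 26.47% → 264.71
  standard: 12/34 = 35.29% → 352.94
Step 3: Verify: sum of allocations ≈ 1000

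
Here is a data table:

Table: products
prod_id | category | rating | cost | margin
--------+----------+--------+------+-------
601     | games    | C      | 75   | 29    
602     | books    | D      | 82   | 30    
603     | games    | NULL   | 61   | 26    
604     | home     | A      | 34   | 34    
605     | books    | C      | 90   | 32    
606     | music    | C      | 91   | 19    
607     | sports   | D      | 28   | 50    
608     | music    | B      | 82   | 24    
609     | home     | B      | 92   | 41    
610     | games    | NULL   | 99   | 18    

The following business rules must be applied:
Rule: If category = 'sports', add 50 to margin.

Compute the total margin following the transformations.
353

Step 1: Count records where category = 'sports': 1
Step 2: Total bonus added: 1 × 50 = 50
Step 3: Original sum of margin: 303
Step 4: Final sum = 303 + 50 = 353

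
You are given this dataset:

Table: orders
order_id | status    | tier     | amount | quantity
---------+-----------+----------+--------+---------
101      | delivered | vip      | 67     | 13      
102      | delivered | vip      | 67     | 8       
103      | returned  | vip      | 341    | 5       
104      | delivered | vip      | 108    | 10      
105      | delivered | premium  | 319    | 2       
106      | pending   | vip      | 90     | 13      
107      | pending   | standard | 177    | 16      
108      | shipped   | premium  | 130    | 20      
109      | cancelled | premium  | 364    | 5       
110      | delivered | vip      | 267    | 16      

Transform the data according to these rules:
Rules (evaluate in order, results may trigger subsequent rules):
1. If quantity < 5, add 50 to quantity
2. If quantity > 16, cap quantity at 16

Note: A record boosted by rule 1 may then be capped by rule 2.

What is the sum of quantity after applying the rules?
118

Step 1: Apply rule 1 to records with quantity < 5
  - 1 records get bonus of 50
  - Of these, 1 records then exceed 16 and get capped
Step 2: Apply rule 2 to records with quantity > 16
  - 1 records (original) are capped
Step 3: Calculate final sum = 118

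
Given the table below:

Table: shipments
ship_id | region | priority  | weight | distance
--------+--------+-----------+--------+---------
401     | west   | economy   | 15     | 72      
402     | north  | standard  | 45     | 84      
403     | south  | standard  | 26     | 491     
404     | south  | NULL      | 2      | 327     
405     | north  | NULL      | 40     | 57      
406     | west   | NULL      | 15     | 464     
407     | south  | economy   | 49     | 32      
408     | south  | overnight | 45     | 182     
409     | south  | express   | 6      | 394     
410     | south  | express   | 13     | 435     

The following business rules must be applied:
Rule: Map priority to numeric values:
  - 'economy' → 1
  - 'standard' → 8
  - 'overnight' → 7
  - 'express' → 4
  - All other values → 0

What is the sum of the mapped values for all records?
33

Step 1: Apply mapping to each record
Step 2: Count by status:
  'economy': 2 records × 1 = 2
  'standard': 2 records × 8 = 16
  'overnight': 1 records × 7 = 7
  'express': 2 records × 4 = 8
Step 3: Sum all mapped values = 33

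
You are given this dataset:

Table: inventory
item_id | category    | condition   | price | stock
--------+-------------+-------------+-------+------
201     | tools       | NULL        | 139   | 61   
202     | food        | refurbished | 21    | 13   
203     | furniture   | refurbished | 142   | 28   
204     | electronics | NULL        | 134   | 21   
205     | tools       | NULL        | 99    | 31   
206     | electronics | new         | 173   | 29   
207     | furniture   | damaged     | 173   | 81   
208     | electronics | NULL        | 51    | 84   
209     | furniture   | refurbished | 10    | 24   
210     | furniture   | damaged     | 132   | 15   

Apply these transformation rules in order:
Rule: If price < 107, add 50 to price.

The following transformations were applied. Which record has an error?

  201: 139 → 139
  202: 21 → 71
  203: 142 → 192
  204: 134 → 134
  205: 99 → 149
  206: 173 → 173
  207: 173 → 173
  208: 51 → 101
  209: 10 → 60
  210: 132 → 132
Record 203 has an error. The correct transformed value should be 142, not 192.

Step 1: Check each record against the rule
Step 2: Record 203 has price = 142
Step 3: Since 142 >= 107, the bonus should not have been applied
Step 4: Correct value = 142, but claimed value = 192
Conclusion: Record 203 has the error.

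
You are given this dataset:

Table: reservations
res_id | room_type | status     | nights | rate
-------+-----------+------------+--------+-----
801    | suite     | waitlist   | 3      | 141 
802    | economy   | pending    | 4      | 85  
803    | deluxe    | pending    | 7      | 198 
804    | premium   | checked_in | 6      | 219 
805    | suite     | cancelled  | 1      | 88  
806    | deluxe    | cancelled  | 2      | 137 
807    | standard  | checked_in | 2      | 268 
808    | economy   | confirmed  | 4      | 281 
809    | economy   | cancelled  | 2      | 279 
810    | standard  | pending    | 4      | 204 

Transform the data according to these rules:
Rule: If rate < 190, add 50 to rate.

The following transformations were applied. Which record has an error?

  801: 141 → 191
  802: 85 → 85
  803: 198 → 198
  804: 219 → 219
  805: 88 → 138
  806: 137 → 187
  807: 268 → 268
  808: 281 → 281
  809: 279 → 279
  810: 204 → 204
Record 802 has an error. The correct transformed value should be 135, not 85.

Step 1: Check each record against the rule
Step 2: Record 802 has rate = 85
Step 3: Since 85 < 190, the bonus should have been applied
Step 4: Correct value = 135, but claimed value = 85
Conclusion: Record 802 has the error.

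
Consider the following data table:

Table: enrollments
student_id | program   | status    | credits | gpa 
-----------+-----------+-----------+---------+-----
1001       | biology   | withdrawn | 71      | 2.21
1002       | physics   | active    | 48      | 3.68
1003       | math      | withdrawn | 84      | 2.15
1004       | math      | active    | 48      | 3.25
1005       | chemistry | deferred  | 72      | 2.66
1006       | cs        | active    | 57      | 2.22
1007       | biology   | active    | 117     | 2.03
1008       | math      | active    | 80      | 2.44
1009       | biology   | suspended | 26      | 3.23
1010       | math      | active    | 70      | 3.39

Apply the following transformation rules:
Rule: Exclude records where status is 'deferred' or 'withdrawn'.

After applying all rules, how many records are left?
7

Step 1: Count records to exclude
  - 1 (deferred) + 2 (withdrawn) = 3 records
Step 2: Total records: 10
Step 3: Remaining = 10 - 3 = 7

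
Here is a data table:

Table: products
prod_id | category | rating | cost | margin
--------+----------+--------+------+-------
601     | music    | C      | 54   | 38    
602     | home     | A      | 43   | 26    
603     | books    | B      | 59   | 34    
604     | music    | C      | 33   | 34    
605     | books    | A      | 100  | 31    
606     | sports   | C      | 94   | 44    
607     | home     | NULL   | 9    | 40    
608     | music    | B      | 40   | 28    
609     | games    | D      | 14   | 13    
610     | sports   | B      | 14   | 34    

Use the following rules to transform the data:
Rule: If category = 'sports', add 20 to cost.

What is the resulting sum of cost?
500

Step 1: Count records where category = 'sports': 2
Step 2: Total bonus added: 2 × 20 = 40
Step 3: Original sum of cost: 460
Step 4: Final sum = 460 + 40 = 500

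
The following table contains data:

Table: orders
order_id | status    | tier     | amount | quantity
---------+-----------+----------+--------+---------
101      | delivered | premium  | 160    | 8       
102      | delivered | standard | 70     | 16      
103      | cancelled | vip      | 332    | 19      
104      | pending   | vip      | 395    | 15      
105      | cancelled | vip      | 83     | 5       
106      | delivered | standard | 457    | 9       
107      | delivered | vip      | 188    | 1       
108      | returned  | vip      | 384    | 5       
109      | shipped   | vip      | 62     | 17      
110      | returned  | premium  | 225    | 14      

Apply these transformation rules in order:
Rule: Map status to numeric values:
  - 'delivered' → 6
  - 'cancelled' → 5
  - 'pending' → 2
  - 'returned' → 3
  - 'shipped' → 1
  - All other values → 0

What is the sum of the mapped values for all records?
43

Step 1: Apply mapping to each record
Step 2: Count by status:
  'delivered': 4 records × 6 = 24
  'cancelled': 2 records × 5 = 10
  'pending': 1 records × 2 = 2
  'returned': 2 records × 3 = 6
  'shipped': 1 records × 1 = 1
Step 3: Sum all mapped values = 43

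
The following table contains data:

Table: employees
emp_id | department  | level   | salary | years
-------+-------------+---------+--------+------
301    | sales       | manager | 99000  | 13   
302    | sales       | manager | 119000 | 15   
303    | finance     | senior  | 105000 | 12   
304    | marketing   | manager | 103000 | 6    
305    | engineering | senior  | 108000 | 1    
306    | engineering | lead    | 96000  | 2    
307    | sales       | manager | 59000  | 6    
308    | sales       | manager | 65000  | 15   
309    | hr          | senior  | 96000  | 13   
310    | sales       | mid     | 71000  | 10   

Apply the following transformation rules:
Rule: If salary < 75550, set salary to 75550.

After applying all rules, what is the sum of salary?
952650

Step 1: 3 records have salary < 75550
Step 2: These records originally summed to 195000
Step 3: After setting to minimum: 3 × 75550 = 226650
Step 4: Unaffected records sum: 726000
Step 5: Final sum = 226650 + 726000 = 952650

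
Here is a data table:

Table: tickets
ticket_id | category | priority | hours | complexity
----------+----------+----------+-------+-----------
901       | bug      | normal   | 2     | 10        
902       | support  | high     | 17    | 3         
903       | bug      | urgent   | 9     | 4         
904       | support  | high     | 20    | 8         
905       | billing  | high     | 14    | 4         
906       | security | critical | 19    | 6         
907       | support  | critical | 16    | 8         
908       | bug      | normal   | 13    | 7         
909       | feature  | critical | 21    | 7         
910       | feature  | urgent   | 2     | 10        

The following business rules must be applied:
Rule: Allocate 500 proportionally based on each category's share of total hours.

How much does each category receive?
billing: 52.63, bug: 90.23, feature: 86.47, security: 71.43, support: 199.25

Step 1: Calculate total hours = 133
Step 2: Calculate each category's proportion:
  billing: 14/133 = 10.53% → 52.63
  bug: 24/133 = 18.05% → 90.23
  feature: 23/133 = 17.29% → 86.47
  security: 19/133 = 14.29% → 71.43
  support: 53/133 = 39.85% → 199.25
Step 3: Verify: sum of allocations ≈ 500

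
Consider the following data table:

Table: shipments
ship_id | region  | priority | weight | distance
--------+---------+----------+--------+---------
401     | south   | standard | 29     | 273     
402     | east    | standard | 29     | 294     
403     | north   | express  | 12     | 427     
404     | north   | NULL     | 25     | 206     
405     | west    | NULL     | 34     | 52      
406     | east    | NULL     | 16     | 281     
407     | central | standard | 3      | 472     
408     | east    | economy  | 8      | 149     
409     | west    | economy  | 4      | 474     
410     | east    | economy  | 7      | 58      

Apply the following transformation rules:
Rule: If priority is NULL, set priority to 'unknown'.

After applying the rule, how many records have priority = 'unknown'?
3

Step 1: Count records where priority IS NULL
Step 2: Found 3 records with NULL priority
Step 3: These records will have priority set to 'unknown'
Step 4: Records already having priority = 'unknown': 0
Step 5: Answer: 3 + 0 = 3 records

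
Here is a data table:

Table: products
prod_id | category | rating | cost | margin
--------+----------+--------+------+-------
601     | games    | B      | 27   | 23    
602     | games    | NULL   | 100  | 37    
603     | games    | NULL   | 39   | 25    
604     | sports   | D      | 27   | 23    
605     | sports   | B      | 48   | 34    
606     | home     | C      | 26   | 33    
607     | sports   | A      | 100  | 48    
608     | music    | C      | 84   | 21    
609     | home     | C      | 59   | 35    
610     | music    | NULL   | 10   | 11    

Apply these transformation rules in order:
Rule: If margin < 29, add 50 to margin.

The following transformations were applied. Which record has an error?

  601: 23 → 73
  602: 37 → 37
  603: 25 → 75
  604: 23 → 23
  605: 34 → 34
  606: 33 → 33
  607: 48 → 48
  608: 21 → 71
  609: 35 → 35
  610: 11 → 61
Record 604 has an error. The correct transformed value should be 73, not 23.

Step 1: Check each record against the rule
Step 2: Record 604 has margin = 23
Step 3: Since 23 < 29, the bonus should have been applied
Step 4: Correct value = 73, but claimed value = 23
Conclusion: Record 604 has the error.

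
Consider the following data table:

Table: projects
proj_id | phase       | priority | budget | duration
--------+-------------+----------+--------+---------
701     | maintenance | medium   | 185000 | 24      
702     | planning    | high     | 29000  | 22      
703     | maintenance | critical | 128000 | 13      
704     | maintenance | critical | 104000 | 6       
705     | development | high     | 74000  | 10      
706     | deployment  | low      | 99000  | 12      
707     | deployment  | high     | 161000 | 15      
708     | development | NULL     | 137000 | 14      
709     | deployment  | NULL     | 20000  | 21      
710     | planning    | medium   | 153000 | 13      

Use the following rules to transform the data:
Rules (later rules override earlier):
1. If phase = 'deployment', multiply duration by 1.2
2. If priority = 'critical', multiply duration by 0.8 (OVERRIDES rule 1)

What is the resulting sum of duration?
155.8

Step 1: Rule 2 takes priority for records with priority = 'critical'
  - 2 records: 19 × 0.8 = 15.2
Step 2: Rule 1 applies to remaining records with phase = 'deployment'
  - 3 records: 48 × 1.2 = 57.6
Step 3: Other records unchanged: 83
Step 4: Final sum = 15.2 + 57.6 + 83 = 155.8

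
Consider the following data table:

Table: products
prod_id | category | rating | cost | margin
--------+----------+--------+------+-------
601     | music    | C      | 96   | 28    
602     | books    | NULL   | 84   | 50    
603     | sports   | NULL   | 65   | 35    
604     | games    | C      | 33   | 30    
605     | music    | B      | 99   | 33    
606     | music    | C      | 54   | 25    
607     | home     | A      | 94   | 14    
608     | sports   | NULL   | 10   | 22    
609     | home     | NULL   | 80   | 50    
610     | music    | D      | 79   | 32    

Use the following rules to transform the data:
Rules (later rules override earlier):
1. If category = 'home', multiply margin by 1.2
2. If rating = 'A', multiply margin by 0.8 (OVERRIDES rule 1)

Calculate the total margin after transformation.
326.2

Step 1: Rule 2 takes priority for records with rating = 'A'
  - 1 records: 14 × 0.8 = 11.2
Step 2: Rule 1 applies to remaining records with category = 'home'
  - 1 records: 50 × 1.2 = 60.0
Step 3: Other records unchanged: 255
Step 4: Final sum = 11.2 + 60.0 + 255 = 326.2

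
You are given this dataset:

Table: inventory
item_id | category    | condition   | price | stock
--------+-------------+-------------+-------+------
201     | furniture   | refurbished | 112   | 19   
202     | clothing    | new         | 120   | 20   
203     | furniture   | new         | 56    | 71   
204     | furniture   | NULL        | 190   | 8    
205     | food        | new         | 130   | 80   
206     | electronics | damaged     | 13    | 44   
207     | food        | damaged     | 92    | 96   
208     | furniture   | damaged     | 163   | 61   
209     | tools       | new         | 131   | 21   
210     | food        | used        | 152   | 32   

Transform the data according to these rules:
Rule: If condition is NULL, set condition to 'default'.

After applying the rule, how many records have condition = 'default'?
1

Step 1: Count records where condition IS NULL
Step 2: Found 1 records with NULL condition
Step 3: These records will have condition set to 'default'
Step 4: Records already having condition = 'default': 0
Step 5: Answer: 1 + 0 = 1 records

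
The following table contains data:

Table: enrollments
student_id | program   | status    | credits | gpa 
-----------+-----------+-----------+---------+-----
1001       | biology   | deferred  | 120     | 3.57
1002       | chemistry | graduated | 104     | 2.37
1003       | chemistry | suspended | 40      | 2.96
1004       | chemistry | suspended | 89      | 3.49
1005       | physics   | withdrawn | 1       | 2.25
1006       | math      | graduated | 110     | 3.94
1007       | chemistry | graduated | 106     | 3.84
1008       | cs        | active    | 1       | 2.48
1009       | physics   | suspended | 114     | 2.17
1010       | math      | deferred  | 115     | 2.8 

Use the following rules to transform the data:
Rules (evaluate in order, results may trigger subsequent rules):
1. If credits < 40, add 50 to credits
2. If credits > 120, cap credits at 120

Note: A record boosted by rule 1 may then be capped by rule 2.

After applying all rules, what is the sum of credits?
900

Step 1: Apply rule 1 to records with credits < 40
  - 2 records get bonus of 50
  - Of these, 0 records then exceed 120 and get capped
Step 2: Apply rule 2 to records with credits > 120
  - 0 records (original) are capped
Step 3: Calculate final sum = 900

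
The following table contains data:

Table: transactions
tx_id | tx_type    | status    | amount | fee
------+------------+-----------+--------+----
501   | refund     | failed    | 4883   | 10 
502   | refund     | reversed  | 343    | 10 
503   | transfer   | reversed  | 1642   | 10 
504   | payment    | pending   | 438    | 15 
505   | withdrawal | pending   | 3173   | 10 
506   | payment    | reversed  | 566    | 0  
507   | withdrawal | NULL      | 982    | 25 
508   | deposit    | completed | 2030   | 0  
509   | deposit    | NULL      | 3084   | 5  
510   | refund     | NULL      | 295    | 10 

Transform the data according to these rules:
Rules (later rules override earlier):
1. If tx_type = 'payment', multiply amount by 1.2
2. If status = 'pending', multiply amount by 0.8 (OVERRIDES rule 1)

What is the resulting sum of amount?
16827.0

Step 1: Rule 2 takes priority for records with status = 'pending'
  - 2 records: 3611 × 0.8 = 2888.8
Step 2: Rule 1 applies to remaining records with tx_type = 'payment'
  - 1 records: 566 × 1.2 = 679.2
Step 3: Other records unchanged: 13259
Step 4: Final sum = 2888.8 + 679.2 + 13259 = 16827.0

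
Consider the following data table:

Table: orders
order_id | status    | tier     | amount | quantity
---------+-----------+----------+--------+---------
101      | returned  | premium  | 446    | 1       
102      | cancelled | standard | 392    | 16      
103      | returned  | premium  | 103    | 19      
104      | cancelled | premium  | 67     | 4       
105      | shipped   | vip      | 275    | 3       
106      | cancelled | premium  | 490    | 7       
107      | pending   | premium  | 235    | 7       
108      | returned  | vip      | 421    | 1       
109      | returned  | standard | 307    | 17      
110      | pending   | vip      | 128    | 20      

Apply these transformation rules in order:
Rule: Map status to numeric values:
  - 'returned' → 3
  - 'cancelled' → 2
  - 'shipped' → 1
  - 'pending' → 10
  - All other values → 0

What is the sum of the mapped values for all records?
39

Step 1: Apply mapping to each record
Step 2: Count by status:
  'returned': 4 records × 3 = 12
  'cancelled': 3 records × 2 = 6
  'shipped': 1 records × 1 = 1
  'pending': 2 records × 10 = 20
Step 3: Sum all mapped values = 39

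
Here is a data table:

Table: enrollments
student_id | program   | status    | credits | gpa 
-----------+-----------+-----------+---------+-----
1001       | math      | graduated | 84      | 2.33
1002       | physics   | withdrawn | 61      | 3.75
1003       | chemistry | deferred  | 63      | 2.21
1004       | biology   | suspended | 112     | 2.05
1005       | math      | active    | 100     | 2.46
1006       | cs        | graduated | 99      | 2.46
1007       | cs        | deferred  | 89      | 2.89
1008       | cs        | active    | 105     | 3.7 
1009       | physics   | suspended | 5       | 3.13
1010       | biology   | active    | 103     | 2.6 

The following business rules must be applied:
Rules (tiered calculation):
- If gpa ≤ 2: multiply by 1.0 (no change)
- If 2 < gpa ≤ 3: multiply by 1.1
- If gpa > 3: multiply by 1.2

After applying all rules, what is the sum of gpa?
31.4

Step 1: Tier 1 (gpa ≤ 2): 0 records, sum = 0 × 1.0 = 0.0
Step 2: Tier 2 (2 < gpa ≤ 3): 7 records, sum = 17.0 × 1.1 = 18.7
Step 3: Tier 3 (gpa > 3): 3 records, sum = 10.58 × 1.2 = 12.7
Step 4: Final sum = 0.0 + 18.7 + 12.7 = 31.4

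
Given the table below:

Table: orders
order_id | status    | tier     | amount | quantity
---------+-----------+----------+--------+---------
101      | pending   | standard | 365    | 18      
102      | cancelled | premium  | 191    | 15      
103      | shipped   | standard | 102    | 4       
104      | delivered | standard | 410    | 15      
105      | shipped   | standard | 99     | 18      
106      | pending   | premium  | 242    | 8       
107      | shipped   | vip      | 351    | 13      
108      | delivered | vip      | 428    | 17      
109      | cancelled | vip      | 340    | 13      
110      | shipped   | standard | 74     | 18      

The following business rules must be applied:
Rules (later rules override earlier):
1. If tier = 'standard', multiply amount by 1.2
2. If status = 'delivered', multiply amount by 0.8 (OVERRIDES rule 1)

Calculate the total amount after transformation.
2562.4

Step 1: Rule 2 takes priority for records with status = 'delivered'
  - 2 records: 838 × 0.8 = 670.4
Step 2: Rule 1 applies to remaining records with tier = 'standard'
  - 4 records: 640 × 1.2 = 768.0
Step 3: Other records unchanged: 1124
Step 4: Final sum = 670.4 + 768.0 + 1124 = 2562.4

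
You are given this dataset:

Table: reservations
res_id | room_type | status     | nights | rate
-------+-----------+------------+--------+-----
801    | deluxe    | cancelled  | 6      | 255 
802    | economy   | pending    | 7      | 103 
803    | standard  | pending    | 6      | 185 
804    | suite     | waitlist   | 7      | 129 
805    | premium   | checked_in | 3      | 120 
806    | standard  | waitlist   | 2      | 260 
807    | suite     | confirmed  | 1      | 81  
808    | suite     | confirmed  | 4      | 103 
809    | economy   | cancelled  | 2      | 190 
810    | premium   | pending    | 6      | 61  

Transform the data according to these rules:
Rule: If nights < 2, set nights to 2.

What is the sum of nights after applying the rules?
45

Step 1: 1 records have nights < 2
Step 2: These records originally summed to 1
Step 3: After setting to minimum: 1 × 2 = 2
Step 4: Unaffected records sum: 43
Step 5: Final sum = 2 + 43 = 45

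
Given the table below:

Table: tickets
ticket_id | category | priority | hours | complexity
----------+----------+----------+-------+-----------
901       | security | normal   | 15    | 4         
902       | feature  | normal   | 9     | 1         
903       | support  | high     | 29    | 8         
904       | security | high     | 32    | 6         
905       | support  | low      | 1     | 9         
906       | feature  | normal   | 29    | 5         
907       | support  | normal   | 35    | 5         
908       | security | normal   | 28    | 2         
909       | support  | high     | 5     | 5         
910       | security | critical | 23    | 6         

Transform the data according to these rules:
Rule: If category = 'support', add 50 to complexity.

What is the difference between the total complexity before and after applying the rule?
200

Step 1: Original sum of complexity = 51
Step 2: 4 records have category = 'support'
Step 3: Each affected record changes by 50
Step 4: Total change = 4 × 50 = 200
Step 5: New sum = 51 + 200 = 251
Step 6: Difference = |251 - 51| = 200
        (Sum increased by 200)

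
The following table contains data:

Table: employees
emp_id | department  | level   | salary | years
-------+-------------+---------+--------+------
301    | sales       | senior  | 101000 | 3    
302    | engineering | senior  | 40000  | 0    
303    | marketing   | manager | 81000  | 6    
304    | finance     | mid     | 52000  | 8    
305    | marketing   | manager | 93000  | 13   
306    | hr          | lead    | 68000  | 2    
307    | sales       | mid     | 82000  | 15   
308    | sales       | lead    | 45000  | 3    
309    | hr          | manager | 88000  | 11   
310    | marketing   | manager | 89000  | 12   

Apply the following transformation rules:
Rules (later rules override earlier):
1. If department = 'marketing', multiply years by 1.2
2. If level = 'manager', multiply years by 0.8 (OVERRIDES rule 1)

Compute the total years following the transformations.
64.6

Step 1: Rule 2 takes priority for records with level = 'manager'
  - 4 records: 42 × 0.8 = 33.6
Step 2: Rule 1 applies to remaining records with department = 'marketing'
  - 0 records: 0 × 1.2 = 0.0
Step 3: Other records unchanged: 31
Step 4: Final sum = 33.6 + 0.0 + 31 = 64.6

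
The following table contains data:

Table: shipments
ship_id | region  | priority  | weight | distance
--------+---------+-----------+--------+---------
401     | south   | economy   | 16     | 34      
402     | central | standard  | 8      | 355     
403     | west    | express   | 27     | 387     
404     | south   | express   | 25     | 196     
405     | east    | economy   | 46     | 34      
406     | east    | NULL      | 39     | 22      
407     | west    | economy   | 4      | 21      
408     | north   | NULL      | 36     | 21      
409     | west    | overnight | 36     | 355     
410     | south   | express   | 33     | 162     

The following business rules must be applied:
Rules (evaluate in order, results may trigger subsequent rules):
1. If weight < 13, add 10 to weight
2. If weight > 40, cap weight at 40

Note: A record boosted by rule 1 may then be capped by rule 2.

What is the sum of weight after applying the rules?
284

Step 1: Apply rule 1 to records with weight < 13
  - 2 records get bonus of 10
  - Of these, 0 records then exceed 40 and get capped
Step 2: Apply rule 2 to records with weight > 40
  - 1 records (original) are capped
Step 3: Calculate final sum = 284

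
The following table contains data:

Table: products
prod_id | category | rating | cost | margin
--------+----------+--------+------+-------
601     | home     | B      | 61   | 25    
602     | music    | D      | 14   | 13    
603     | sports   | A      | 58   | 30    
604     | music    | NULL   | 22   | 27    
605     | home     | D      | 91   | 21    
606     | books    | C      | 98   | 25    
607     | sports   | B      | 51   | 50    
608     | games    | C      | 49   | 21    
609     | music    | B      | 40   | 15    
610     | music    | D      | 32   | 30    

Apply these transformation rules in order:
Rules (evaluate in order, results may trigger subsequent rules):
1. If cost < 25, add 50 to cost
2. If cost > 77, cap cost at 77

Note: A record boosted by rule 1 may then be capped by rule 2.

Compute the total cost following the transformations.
581

Step 1: Apply rule 1 to records with cost < 25
  - 2 records get bonus of 50
  - Of these, 0 records then exceed 77 and get capped
Step 2: Apply rule 2 to records with cost > 77
  - 2 records (original) are capped
Step 3: Calculate final sum = 581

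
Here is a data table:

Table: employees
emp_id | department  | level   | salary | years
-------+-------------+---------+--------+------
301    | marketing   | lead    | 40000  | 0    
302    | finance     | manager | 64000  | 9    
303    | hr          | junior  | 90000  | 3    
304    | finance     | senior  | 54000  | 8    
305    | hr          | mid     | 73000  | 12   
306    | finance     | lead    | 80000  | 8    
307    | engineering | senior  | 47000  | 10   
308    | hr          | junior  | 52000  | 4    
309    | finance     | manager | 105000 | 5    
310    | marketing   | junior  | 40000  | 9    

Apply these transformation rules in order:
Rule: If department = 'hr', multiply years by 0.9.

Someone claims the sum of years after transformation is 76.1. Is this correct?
No, the correct result is 66.1.

Step 1: Calculate the correct sum after transformation
Step 2: Apply multiplier 0.9 to records where department = 'hr'
Step 3: Correct result = 66.1
Step 4: Claimed result = 76.1
Step 5: 66.1 ≠ 76.1
Conclusion: The claimed result is incorrect. The correct answer is 66.1.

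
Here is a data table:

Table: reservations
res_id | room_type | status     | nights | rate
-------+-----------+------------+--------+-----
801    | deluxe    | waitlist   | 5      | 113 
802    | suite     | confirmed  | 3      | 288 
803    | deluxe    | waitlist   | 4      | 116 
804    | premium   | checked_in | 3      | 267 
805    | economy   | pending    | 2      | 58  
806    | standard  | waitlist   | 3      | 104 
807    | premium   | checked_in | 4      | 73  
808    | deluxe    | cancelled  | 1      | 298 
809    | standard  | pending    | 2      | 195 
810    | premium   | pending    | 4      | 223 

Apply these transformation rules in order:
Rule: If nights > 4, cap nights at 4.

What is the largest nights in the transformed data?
4

Step 1: Original maximum nights = 5
Step 2: Apply cap at 4
Step 3: 1 records had nights > 4 and were capped
Step 4: Maximum after transformation = 4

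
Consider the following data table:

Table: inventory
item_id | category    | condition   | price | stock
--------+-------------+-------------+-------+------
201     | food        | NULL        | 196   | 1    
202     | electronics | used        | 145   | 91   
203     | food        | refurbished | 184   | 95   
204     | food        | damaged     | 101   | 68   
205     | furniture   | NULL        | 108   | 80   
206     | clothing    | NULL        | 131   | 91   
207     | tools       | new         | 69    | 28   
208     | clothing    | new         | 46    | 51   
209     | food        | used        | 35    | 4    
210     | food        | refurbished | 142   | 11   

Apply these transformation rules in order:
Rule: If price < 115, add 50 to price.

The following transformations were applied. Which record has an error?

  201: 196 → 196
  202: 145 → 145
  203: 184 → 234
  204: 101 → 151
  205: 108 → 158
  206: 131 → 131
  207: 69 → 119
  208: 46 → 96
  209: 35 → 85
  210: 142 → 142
Record 203 has an error. The correct transformed value should be 184, not 234.

Step 1: Check each record against the rule
Step 2: Record 203 has price = 184
Step 3: Since 184 >= 115, the bonus should not have been applied
Step 4: Correct value = 184, but claimed value = 234
Conclusion: Record 203 has the error.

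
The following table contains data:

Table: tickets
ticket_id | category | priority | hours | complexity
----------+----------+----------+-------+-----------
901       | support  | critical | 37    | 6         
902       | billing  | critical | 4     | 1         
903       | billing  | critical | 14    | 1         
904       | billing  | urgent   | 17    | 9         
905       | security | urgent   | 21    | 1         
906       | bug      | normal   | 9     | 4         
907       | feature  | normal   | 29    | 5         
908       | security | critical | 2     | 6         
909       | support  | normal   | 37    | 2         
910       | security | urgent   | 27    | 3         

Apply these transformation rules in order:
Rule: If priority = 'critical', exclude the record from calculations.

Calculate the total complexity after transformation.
24

Step 1: Identify records where priority = 'critical'
Step 2: The excluded records sum to 14
Step 3: Original total complexity = 38
Step 4: Remaining total = 38 - 14 = 24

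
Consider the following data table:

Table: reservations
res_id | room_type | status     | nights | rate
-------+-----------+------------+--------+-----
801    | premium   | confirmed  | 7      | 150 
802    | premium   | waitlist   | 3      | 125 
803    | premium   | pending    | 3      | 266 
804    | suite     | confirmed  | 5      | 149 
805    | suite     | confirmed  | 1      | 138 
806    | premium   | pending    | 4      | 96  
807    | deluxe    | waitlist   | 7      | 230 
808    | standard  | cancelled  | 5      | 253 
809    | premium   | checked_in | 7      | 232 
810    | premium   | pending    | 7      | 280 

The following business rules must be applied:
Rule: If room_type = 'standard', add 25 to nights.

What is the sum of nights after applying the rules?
74

Step 1: Count records where room_type = 'standard': 1
Step 2: Total bonus added: 1 × 25 = 25
Step 3: Original sum of nights: 49
Step 4: Final sum = 49 + 25 = 74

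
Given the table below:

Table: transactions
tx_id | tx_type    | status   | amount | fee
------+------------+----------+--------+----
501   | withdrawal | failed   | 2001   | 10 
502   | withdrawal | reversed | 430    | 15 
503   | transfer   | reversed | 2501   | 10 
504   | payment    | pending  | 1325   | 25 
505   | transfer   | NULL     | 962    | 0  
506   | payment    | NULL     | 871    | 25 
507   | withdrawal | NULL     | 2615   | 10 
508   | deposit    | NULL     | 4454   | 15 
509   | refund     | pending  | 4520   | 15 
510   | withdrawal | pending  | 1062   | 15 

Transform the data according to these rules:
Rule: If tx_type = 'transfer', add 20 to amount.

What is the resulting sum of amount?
20781

Step 1: Count records where tx_type = 'transfer': 2
Step 2: Total bonus added: 2 × 20 = 40
Step 3: Original sum of amount: 20741
Step 4: Final sum = 20741 + 40 = 20781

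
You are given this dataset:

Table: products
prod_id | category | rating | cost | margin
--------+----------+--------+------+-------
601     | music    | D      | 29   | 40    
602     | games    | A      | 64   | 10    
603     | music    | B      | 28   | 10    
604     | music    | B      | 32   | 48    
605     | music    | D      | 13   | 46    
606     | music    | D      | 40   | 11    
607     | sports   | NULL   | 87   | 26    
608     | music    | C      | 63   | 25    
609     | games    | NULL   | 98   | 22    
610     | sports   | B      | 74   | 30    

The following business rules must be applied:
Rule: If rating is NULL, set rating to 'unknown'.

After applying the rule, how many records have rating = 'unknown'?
2

Step 1: Count records where rating IS NULL
Step 2: Found 2 records with NULL rating
Step 3: These records will have rating set to 'unknown'
Step 4: Records already having rating = 'unknown': 0
Step 5: Answer: 2 + 0 = 2 records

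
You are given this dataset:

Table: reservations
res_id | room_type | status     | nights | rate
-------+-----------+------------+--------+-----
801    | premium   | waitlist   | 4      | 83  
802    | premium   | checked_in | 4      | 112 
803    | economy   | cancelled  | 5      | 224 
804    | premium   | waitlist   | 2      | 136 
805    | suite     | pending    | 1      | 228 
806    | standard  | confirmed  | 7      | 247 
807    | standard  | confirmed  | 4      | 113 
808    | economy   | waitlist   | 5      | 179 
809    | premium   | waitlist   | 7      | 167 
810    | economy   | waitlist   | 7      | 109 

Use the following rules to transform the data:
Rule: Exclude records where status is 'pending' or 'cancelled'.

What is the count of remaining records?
8

Step 1: Count records to exclude
  - 1 (pending) + 1 (cancelled) = 2 records
Step 2: Total records: 10
Step 3: Remaining = 10 - 2 = 8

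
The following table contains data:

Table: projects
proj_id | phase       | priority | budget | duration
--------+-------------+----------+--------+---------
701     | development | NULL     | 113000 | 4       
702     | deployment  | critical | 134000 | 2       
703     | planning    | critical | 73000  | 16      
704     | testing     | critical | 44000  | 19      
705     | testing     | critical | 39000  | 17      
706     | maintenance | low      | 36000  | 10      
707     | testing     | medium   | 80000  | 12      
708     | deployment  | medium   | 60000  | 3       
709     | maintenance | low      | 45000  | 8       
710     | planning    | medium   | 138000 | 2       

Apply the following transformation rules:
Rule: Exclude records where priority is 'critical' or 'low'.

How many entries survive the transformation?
4

Step 1: Count records to exclude
  - 4 (critical) + 2 (low) = 6 records
Step 2: Total records: 10
Step 3: Remaining = 10 - 6 = 4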